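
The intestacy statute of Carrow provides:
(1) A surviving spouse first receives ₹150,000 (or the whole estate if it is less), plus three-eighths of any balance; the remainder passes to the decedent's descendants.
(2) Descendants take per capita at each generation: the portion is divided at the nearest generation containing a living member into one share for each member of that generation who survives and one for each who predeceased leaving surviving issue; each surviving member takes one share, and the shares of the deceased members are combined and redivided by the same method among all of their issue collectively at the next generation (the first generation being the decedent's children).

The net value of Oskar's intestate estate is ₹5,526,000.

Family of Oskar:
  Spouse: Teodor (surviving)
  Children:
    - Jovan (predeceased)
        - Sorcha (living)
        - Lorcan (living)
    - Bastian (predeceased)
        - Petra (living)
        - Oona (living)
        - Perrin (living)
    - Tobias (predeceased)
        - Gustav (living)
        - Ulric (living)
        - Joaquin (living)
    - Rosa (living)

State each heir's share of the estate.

Teodor: ₹2,166,000; Sorcha: ₹315,000; Lorcan: ₹315,000; Petra: ₹315,000; Oona: ₹315,000; Perrin: ₹315,000; Gustav: ₹315,000; Ulric: ₹315,000; Joaquin: ₹315,000; Rosa: ₹840,000

Teodor first takes ₹150,000, leaving a balance of ₹5,376,000. Teodor then takes three-eighths of the balance (₹2,016,000), for a total of ₹2,166,000. The remaining ₹3,360,000 passes to the descendants.
The descendants' portion (₹3,360,000) is divided at the children's generation into 4 shares of ₹840,000. Rosa takes ₹840,000. The 3 shares of the deceased (Jovan, Bastian, and Tobias) are combined into a pool of ₹2,520,000.
That pool (₹2,520,000) is divided at the grandchildren's generation equally among Sorcha, Lorcan, Petra, Oona, Perrin, Gustav, Ulric, and Joaquin: ₹315,000 each.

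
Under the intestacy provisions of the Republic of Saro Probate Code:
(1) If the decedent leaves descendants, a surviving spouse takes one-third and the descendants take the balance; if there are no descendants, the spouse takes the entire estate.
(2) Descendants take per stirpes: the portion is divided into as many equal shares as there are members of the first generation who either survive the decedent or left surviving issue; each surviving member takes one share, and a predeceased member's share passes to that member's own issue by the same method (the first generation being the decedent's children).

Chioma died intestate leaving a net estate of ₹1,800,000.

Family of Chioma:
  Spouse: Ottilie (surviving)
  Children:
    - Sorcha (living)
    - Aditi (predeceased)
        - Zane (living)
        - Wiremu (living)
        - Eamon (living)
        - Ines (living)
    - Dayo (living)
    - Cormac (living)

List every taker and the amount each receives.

Ottilie: ₹600,000; Sorcha: ₹300,000; Zane: ₹75,000; Wiremu: ₹75,000; Eamon: ₹75,000; Ines: ₹75,000; Dayo: ₹300,000; Cormac: ₹300,000

Ottilie takes one-third of ₹1,800,000 = ₹600,000. The remaining ₹1,200,000 passes to the descendants.
The descendants' portion (₹1,200,000) is divided into 4 shares of ₹300,000: Sorcha, Dayo, and Cormac each take ₹300,000; Aditi's ₹300,000 share passes to Aditi's issue.
Aditi's share (₹300,000) is divided into 4 shares of ₹75,000: Zane, Wiremu, Eamon, and Ines each take ₹75,000.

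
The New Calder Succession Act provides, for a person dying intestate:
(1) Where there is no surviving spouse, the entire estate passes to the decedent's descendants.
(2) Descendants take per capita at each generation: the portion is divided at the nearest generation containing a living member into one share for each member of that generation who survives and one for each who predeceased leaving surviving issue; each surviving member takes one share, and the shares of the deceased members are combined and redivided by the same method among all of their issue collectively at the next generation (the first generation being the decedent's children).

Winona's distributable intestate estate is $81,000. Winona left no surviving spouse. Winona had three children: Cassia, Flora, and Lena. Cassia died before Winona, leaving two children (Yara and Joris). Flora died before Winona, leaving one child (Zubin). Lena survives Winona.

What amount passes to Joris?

The entire $81,000 passes to the descendants.
That amount ($81,000) is divided at the children's generation into 3 shares of $27,000. Lena takes $27,000. The 2 shares of the deceased (Cassia and Flora) are combined into a pool of $54,000.
That pool ($54,000) is divided at the grandchildren's generation equally among Yara, Joris, and Zubin: $18,000 each.

Joris receives $18,000.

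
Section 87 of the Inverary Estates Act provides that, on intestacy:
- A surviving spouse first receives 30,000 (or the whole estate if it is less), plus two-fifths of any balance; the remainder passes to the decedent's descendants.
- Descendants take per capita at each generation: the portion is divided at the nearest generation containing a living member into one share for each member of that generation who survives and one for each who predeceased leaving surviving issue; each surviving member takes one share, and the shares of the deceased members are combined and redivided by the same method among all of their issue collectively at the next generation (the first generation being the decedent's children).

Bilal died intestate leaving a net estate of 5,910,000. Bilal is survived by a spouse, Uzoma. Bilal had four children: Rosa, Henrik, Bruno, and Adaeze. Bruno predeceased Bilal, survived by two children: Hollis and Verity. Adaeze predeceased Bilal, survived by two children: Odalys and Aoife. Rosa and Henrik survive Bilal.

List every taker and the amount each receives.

Uzoma first takes 30,000, leaving a balance of 5,880,000. Uzoma then takes two-fifths of the balance (2,352,000), for a total of 2,382,000. The remaining 3,528,000 passes to the descendants.
The descendants' portion (3,528,000) is divided at the children's generation into 4 shares of 882,000. Rosa and Henrik each take 882,000. The 2 shares of the deceased (Bruno and Adaeze) are combined into a pool of 1,764,000.
That pool (1,764,000) is divided at the grandchildren's generation equally among Hollis, Verity, Odalys, and Aoife: 441,000 each.

Uzoma: 2,382,000; Rosa: 882,000; Henrik: 882,000; Hollis: 441,000; Verity: 441,000; Odalys: 441,000; Aoife: 441,000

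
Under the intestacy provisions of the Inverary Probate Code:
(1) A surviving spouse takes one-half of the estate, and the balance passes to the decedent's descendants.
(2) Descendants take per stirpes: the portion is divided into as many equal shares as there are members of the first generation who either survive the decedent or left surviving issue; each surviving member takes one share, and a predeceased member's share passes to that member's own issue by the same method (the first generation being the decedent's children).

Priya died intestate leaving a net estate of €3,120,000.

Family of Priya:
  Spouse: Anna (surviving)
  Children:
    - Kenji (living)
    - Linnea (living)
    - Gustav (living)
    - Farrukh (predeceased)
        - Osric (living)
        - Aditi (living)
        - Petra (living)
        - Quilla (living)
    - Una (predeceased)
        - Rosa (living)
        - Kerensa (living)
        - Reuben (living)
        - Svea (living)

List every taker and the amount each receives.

Anna: €1,560,000; Kenji: €312,000; Linnea: €312,000; Gustav: €312,000; Osric: €78,000; Aditi: €78,000; Petra: €78,000; Quilla: €78,000; Rosa: €78,000; Kerensa: €78,000; Reuben: €78,000; Svea: €78,000

Anna takes one-half of €3,120,000 = €1,560,000. The remaining €1,560,000 passes to the descendants.
The descendants' portion (€1,560,000) is divided into 5 shares of €312,000: Kenji, Linnea, and Gustav each take €312,000; Farrukh's €312,000 share passes to Farrukh's issue; Una's €312,000 share passes to Una's issue.
Farrukh's share (€312,000) is divided into 4 shares of €78,000: Osric, Aditi, Petra, and Quilla each take €78,000.
Una's share (€312,000) is divided into 4 shares of €78,000: Rosa, Kerensa, Reuben, and Svea each take €78,000.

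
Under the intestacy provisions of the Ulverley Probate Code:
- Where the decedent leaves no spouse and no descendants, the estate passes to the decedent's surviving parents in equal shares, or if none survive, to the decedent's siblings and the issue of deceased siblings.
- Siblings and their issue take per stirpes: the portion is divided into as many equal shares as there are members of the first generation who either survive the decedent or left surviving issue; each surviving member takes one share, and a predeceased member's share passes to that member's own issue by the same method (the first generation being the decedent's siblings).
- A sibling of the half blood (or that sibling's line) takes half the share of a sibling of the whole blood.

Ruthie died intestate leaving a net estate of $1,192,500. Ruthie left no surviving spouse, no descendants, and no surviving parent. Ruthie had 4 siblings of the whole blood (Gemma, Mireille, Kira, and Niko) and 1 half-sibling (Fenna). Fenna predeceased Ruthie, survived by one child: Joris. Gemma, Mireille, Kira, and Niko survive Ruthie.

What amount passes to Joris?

The entire $1,192,500 passes to the siblings and their issue.
Counting each half-blood sibling's line as half a unit, there are 9/2 units in $1,192,500, so one unit is $265,000. Whole-blood lines (Gemma, Mireille, Kira, and Niko) take $265,000 each; half-blood lines (Fenna) take $132,500 each.
Fenna's share ($132,500) passes entirely to Joris.

Joris receives $132,500.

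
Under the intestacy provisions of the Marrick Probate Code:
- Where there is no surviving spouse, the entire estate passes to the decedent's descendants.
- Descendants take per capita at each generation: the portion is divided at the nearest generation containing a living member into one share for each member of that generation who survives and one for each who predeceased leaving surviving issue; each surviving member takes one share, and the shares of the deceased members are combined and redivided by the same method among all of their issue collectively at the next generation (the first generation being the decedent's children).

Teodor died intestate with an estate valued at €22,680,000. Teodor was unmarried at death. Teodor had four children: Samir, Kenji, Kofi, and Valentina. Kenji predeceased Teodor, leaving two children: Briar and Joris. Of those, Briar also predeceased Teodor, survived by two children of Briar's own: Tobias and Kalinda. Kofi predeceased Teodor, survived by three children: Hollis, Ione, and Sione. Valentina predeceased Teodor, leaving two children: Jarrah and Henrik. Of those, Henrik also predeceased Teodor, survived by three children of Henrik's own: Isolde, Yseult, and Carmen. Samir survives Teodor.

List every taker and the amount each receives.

The entire €22,680,000 passes to the descendants.
That amount (€22,680,000) is divided at the children's generation into 4 shares of €5,670,000. Samir takes €5,670,000. The 3 shares of the deceased (Kenji, Kofi, and Valentina) are combined into a pool of €17,010,000.
That pool (€17,010,000) is divided at the grandchildren's generation into 7 shares of €2,430,000. Joris, Hollis, Ione, Sione, and Jarrah each take €2,430,000. The 2 shares of the deceased (Briar and Henrik) are combined into a pool of €4,860,000.
That pool (€4,860,000) is divided at the great-grandchildren's generation equally among Tobias, Kalinda, Isolde, Yseult, and Carmen: €972,000 each.

Samir: €5,670,000; Tobias: €972,000; Kalinda: €972,000; Joris: €2,430,000; Hollis: €2,430,000; Ione: €2,430,000; Sione: €2,430,000; Jarrah: €2,430,000; Isolde: €972,000; Yseult: €972,000; Carmen: €972,000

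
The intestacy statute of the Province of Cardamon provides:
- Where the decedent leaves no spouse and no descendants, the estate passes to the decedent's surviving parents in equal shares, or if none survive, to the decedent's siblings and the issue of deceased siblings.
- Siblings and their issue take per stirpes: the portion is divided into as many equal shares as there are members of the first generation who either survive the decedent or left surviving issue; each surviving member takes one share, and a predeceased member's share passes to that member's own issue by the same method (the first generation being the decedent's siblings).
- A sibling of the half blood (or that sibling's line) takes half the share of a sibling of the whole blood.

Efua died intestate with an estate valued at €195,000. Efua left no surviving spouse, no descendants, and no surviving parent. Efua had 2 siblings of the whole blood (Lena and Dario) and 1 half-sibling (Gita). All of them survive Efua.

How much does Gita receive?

Gita receives €39,000.

The entire €195,000 passes to the siblings and their issue.
Counting each half-blood sibling's line as half a unit, there are 5/2 units in €195,000, so one unit is €78,000. Whole-blood lines (Lena and Dario) take €78,000 each; half-blood lines (Gita) take €39,000 each.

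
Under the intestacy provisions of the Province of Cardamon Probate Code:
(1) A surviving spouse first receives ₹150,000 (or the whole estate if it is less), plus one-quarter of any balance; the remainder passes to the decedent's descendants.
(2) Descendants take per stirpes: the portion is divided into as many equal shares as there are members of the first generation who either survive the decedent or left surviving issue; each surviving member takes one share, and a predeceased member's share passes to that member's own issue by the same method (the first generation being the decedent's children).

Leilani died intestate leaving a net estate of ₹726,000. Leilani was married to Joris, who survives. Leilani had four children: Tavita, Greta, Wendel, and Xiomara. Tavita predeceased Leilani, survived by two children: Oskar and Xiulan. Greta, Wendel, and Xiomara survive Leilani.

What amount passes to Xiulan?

Joris first takes ₹150,000, leaving a balance of ₹576,000. Joris then takes one-quarter of the balance (₹144,000), for a total of ₹294,000. The remaining ₹432,000 passes to the descendants.
The descendants' portion (₹432,000) is divided into 4 shares of ₹108,000: Greta, Wendel, and Xiomara each take ₹108,000; Tavita's ₹108,000 share passes to Tavita's issue.
Tavita's share (₹108,000) is divided into 2 shares of ₹54,000: Oskar and Xiulan each take ₹54,000.

Xiulan receives ₹54,000.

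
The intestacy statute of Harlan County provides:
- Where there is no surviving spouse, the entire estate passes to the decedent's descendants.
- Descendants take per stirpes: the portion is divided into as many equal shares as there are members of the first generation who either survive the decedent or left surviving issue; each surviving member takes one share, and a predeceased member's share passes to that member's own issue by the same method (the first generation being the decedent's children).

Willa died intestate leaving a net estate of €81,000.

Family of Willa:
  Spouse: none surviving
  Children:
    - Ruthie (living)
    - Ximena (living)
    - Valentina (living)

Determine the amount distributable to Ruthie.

Ruthie receives €27,000.

The entire €81,000 passes to the descendants.
That amount (€81,000) is divided into 3 shares of €27,000: Ruthie, Ximena, and Valentina each take €27,000.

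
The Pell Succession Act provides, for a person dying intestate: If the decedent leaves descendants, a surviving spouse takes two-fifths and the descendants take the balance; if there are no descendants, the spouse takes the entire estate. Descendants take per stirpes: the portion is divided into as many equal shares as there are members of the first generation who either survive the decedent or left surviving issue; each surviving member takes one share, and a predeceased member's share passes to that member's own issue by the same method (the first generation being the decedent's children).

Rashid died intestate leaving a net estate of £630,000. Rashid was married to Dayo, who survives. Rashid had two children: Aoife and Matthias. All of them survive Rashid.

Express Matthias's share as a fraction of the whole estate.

Matthias receives 3/10 of the estate.

Dayo takes two-fifths of £630,000 = £252,000. The remaining £378,000 passes to the descendants.
The descendants' portion (£378,000) is divided into 2 shares of £189,000: Aoife and Matthias each take £189,000.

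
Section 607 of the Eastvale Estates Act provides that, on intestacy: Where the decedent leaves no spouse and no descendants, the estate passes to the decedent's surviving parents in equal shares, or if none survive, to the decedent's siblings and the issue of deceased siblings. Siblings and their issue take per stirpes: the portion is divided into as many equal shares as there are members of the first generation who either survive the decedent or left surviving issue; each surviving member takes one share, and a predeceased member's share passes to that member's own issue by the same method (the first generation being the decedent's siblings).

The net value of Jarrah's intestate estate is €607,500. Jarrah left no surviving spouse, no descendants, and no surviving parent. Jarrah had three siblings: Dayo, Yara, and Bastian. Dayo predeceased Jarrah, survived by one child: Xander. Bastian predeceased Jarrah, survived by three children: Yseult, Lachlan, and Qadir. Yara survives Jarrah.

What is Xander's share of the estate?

Xander receives €202,500.

The entire €607,500 passes to the siblings and their issue.
That amount (€607,500) is divided into 3 shares of €202,500: Yara takes €202,500; Dayo's €202,500 share passes to Dayo's issue; Bastian's €202,500 share passes to Bastian's issue.
Dayo's share (€202,500) passes entirely to Xander.
Bastian's share (€202,500) is divided into 3 shares of €67,500: Yseult, Lachlan, and Qadir each take €67,500.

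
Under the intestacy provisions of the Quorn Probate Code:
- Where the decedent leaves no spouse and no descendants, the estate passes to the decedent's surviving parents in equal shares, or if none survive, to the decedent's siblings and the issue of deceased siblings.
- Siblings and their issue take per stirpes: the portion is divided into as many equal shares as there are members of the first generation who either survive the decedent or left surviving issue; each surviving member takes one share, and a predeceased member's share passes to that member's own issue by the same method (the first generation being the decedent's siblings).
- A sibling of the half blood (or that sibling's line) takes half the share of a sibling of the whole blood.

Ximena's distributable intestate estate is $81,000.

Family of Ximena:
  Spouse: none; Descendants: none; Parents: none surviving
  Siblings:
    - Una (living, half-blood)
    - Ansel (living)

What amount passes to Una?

The entire $81,000 passes to the siblings and their issue.
Counting each half-blood sibling's line as half a unit, there are 3/2 units in $81,000, so one unit is $54,000. Whole-blood lines (Ansel) take $54,000 each; half-blood lines (Una) take $27,000 each.

Una receives $27,000.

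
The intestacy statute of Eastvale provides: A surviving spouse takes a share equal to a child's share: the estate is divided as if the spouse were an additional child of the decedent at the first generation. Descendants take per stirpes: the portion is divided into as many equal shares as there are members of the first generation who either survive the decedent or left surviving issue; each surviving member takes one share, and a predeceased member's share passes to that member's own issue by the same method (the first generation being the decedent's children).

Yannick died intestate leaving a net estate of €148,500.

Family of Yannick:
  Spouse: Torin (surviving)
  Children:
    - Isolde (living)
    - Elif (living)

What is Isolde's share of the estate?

Isolde receives €49,500.

The spouse counts as an additional share at the children's level, so there are 3 primary shares of €49,500. Torin takes one such share (€49,500).
The children's combined portion (€99,000) is divided into 2 shares of €49,500: Isolde and Elif each take €49,500.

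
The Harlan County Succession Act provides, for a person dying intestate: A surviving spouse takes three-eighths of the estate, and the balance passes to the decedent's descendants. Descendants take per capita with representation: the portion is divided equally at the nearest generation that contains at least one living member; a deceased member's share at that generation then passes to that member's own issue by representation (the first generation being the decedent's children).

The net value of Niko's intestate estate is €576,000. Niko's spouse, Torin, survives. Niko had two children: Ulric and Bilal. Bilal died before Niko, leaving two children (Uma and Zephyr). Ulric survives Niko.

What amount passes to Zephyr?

Torin takes three-eighths of €576,000 = €216,000. The remaining €360,000 passes to the descendants.
The descendants' portion (€360,000) is divided into 2 shares of €180,000: Ulric takes €180,000; Bilal's €180,000 share passes to Bilal's issue.
Bilal's share (€180,000) is divided into 2 shares of €90,000: Uma and Zephyr each take €90,000.

Zephyr receives €90,000.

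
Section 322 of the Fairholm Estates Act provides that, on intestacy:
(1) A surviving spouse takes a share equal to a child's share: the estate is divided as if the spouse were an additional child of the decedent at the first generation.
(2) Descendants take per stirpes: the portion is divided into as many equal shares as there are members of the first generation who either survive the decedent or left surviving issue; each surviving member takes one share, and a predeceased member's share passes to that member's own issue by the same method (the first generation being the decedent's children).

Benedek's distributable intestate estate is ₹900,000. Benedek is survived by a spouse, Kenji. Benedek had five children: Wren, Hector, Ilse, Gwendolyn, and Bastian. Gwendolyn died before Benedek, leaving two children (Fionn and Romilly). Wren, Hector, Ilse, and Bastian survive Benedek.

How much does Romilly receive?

Romilly receives ₹75,000.

The spouse counts as an additional share at the children's level, so there are 6 primary shares of ₹150,000. Kenji takes one such share (₹150,000).
The children's combined portion (₹750,000) is divided into 5 shares of ₹150,000: Wren, Hector, Ilse, and Bastian each take ₹150,000; Gwendolyn's ₹150,000 share passes to Gwendolyn's issue.
Gwendolyn's share (₹150,000) is divided into 2 shares of ₹75,000: Fionn and Romilly each take ₹75,000.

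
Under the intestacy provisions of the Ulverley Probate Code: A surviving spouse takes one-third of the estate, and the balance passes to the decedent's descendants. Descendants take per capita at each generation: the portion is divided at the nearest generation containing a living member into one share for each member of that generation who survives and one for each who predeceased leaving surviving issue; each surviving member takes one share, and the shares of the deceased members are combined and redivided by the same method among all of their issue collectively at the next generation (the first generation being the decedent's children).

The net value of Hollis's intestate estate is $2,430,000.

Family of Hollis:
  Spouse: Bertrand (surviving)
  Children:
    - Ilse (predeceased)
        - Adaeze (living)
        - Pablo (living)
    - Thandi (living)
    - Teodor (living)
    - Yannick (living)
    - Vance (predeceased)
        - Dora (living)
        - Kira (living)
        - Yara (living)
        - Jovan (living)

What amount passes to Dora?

Bertrand takes one-third of $2,430,000 = $810,000. The remaining $1,620,000 passes to the descendants.
The descendants' portion ($1,620,000) is divided at the children's generation into 5 shares of $324,000. Thandi, Teodor, and Yannick each take $324,000. The 2 shares of the deceased (Ilse and Vance) are combined into a pool of $648,000.
That pool ($648,000) is divided at the grandchildren's generation equally among Adaeze, Pablo, Dora, Kira, Yara, and Jovan: $108,000 each.

Dora receives $108,000.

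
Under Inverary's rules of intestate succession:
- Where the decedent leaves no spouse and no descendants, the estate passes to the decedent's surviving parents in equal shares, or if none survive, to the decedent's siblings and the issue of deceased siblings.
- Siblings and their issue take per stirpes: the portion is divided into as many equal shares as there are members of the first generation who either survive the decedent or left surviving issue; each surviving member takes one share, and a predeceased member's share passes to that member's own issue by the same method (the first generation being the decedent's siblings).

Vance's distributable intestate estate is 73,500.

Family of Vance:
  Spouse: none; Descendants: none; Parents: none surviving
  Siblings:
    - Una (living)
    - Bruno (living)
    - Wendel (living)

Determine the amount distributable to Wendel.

The entire 73,500 passes to the siblings and their issue.
That amount (73,500) is divided into 3 shares of 24,500: Una, Bruno, and Wendel each take 24,500.

Wendel receives 24,500.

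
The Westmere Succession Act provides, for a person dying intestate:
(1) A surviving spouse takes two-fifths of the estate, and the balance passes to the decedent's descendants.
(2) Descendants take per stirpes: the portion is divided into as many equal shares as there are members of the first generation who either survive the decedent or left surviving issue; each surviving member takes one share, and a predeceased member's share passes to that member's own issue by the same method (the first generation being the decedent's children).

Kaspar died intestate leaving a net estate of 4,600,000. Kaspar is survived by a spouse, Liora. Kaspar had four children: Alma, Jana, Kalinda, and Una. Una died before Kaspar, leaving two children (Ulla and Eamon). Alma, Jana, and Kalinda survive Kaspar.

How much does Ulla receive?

Liora takes two-fifths of 4,600,000 = 1,840,000. The remaining 2,760,000 passes to the descendants.
The descendants' portion (2,760,000) is divided into 4 shares of 690,000: Alma, Jana, and Kalinda each take 690,000; Una's 690,000 share passes to Una's issue.
Una's share (690,000) is divided into 2 shares of 345,000: Ulla and Eamon each take 345,000.

Ulla receives 345,000.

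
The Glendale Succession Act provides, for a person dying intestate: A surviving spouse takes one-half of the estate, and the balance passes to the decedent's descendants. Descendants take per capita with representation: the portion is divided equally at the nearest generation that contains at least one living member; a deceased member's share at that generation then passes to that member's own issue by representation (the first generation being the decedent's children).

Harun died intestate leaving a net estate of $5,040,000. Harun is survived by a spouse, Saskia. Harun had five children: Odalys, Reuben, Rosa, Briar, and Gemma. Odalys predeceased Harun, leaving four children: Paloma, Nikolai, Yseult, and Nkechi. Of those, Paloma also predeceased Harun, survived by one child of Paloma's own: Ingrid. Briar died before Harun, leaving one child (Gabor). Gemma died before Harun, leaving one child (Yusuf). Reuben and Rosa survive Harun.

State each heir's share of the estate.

Saskia takes one-half of $5,040,000 = $2,520,000. The remaining $2,520,000 passes to the descendants.
The descendants' portion ($2,520,000) is divided into 5 shares of $504,000: Reuben and Rosa each take $504,000; Odalys's $504,000 share passes to Odalys's issue; Briar's $504,000 share passes to Briar's issue; Gemma's $504,000 share passes to Gemma's issue.
Odalys's share ($504,000) is divided into 4 shares of $126,000: Nikolai, Yseult, and Nkechi each take $126,000; Paloma's $126,000 share passes to Paloma's issue.
Paloma's share ($126,000) passes entirely to Ingrid.
Briar's share ($504,000) passes entirely to Gabor.
Gemma's share ($504,000) passes entirely to Yusuf.

Saskia: $2,520,000; Ingrid: $126,000; Nikolai: $126,000; Yseult: $126,000; Nkechi: $126,000; Reuben: $504,000; Rosa: $504,000; Gabor: $504,000; Yusuf: $504,000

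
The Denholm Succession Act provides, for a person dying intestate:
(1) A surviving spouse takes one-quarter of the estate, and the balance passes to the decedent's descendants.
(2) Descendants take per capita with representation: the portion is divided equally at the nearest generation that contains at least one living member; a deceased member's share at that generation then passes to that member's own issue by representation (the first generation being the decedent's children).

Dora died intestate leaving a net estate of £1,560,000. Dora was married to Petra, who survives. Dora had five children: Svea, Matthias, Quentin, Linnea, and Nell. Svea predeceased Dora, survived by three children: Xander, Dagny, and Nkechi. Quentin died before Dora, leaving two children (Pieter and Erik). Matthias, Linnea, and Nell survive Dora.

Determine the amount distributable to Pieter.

Pieter receives £117,000.

Petra takes one-quarter of £1,560,000 = £390,000. The remaining £1,170,000 passes to the descendants.
The descendants' portion (£1,170,000) is divided into 5 shares of £234,000: Matthias, Linnea, and Nell each take £234,000; Svea's £234,000 share passes to Svea's issue; Quentin's £234,000 share passes to Quentin's issue.
Svea's share (£234,000) is divided into 3 shares of £78,000: Xander, Dagny, and Nkechi each take £78,000.
Quentin's share (£234,000) is divided into 2 shares of £117,000: Pieter and Erik each take £117,000.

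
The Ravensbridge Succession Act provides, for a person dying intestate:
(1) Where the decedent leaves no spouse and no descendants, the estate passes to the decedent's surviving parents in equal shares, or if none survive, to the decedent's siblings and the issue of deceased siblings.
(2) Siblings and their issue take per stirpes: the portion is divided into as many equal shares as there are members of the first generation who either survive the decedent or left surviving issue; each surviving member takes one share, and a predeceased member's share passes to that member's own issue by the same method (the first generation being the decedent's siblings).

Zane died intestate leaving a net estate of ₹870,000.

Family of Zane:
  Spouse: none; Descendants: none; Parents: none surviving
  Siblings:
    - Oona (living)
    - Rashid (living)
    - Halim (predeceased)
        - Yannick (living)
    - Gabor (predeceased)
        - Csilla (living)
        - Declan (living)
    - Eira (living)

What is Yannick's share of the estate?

The entire ₹870,000 passes to the siblings and their issue.
That amount (₹870,000) is divided into 5 shares of ₹174,000: Oona, Rashid, and Eira each take ₹174,000; Halim's ₹174,000 share passes to Halim's issue; Gabor's ₹174,000 share passes to Gabor's issue.
Halim's share (₹174,000) passes entirely to Yannick.
Gabor's share (₹174,000) is divided into 2 shares of ₹87,000: Csilla and Declan each take ₹87,000.

Yannick receives ₹174,000.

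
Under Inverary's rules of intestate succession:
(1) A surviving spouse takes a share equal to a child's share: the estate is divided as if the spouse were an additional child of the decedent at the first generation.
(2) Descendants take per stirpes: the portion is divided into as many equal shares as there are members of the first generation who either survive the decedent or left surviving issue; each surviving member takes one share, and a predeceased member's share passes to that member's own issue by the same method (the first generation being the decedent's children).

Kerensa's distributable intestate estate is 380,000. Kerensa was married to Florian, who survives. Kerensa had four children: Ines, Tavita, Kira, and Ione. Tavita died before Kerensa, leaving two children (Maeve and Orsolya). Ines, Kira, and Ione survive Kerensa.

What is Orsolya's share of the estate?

Orsolya receives 38,000.

The spouse counts as an additional share at the children's level, so there are 5 primary shares of 76,000. Florian takes one such share (76,000).
The children's combined portion (304,000) is divided into 4 shares of 76,000: Ines, Kira, and Ione each take 76,000; Tavita's 76,000 share passes to Tavita's issue.
Tavita's share (76,000) is divided into 2 shares of 38,000: Maeve and Orsolya each take 38,000.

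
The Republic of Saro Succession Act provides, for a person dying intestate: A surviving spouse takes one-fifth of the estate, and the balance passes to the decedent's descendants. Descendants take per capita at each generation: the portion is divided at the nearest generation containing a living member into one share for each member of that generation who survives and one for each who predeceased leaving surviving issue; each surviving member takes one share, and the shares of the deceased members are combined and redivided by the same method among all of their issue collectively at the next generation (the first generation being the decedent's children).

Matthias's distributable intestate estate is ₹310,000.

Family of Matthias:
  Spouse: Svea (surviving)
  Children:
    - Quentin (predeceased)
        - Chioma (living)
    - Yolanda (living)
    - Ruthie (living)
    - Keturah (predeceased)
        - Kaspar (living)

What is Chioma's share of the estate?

Svea takes one-fifth of ₹310,000 = ₹62,000. The remaining ₹248,000 passes to the descendants.
The descendants' portion (₹248,000) is divided at the children's generation into 4 shares of ₹62,000. Yolanda and Ruthie each take ₹62,000. The 2 shares of the deceased (Quentin and Keturah) are combined into a pool of ₹124,000.
That pool (₹124,000) is divided at the grandchildren's generation equally among Chioma and Kaspar: ₹62,000 each.

Chioma receives ₹62,000.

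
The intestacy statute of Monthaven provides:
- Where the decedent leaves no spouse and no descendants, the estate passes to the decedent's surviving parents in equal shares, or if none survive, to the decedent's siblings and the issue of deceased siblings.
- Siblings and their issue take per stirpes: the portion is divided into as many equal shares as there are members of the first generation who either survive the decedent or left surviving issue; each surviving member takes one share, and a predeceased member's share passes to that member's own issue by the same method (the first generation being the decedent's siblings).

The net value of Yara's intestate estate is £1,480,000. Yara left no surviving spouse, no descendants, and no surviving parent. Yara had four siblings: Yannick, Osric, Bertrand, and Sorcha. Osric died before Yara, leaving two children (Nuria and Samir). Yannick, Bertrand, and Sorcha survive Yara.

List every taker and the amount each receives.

The entire £1,480,000 passes to the siblings and their issue.
That amount (£1,480,000) is divided into 4 shares of £370,000: Yannick, Bertrand, and Sorcha each take £370,000; Osric's £370,000 share passes to Osric's issue.
Osric's share (£370,000) is divided into 2 shares of £185,000: Nuria and Samir each take £185,000.

Yannick: £370,000; Nuria: £185,000; Samir: £185,000; Bertrand: £370,000; Sorcha: £370,000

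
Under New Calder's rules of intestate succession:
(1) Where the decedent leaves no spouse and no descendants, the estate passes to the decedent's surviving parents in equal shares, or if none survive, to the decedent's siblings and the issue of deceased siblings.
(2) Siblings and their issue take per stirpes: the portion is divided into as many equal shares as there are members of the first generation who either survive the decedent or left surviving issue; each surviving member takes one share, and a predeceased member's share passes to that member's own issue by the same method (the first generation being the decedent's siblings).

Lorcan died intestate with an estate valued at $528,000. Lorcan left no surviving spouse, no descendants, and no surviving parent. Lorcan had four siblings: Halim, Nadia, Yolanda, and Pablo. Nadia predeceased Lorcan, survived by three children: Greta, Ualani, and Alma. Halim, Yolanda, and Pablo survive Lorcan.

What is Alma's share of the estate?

The entire $528,000 passes to the siblings and their issue.
That amount ($528,000) is divided into 4 shares of $132,000: Halim, Yolanda, and Pablo each take $132,000; Nadia's $132,000 share passes to Nadia's issue.
Nadia's share ($132,000) is divided into 3 shares of $44,000: Greta, Ualani, and Alma each take $44,000.

Alma receives $44,000.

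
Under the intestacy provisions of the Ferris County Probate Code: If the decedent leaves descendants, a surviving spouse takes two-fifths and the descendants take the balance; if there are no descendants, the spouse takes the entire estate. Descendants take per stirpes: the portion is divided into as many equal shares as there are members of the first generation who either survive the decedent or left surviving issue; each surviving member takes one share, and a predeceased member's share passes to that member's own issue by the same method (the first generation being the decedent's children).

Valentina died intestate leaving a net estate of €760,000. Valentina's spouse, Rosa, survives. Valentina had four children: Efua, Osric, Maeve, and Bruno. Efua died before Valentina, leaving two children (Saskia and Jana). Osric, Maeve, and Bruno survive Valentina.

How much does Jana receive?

Jana receives €57,000.

Rosa takes two-fifths of €760,000 = €304,000. The remaining €456,000 passes to the descendants.
The descendants' portion (€456,000) is divided into 4 shares of €114,000: Osric, Maeve, and Bruno each take €114,000; Efua's €114,000 share passes to Efua's issue.
Efua's share (€114,000) is divided into 2 shares of €57,000: Saskia and Jana each take €57,000.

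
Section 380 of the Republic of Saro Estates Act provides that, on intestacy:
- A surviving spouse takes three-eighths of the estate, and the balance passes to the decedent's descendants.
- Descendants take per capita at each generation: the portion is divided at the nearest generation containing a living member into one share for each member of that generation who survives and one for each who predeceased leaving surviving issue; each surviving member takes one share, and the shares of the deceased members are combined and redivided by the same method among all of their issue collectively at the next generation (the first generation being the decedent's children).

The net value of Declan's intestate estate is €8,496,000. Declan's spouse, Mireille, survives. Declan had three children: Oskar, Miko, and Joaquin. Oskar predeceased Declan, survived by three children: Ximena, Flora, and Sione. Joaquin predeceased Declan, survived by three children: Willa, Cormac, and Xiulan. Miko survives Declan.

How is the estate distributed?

Mireille takes three-eighths of €8,496,000 = €3,186,000. The remaining €5,310,000 passes to the descendants.
The descendants' portion (€5,310,000) is divided at the children's generation into 3 shares of €1,770,000. Miko takes €1,770,000. The 2 shares of the deceased (Oskar and Joaquin) are combined into a pool of €3,540,000.
That pool (€3,540,000) is divided at the grandchildren's generation equally among Ximena, Flora, Sione, Willa, Cormac, and Xiulan: €590,000 each.

Mireille: €3,186,000; Ximena: €590,000; Flora: €590,000; Sione: €590,000; Miko: €1,770,000; Willa: €590,000; Cormac: €590,000; Xiulan: €590,000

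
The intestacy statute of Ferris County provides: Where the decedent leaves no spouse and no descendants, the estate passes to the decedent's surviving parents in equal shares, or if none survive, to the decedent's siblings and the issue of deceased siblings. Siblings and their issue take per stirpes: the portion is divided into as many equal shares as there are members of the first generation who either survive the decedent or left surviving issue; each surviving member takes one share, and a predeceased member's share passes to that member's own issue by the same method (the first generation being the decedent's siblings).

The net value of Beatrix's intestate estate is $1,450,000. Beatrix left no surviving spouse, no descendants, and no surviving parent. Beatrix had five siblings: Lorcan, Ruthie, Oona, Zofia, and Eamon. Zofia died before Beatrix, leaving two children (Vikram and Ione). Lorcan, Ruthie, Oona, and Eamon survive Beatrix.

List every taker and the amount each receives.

The entire $1,450,000 passes to the siblings and their issue.
That amount ($1,450,000) is divided into 5 shares of $290,000: Lorcan, Ruthie, Oona, and Eamon each take $290,000; Zofia's $290,000 share passes to Zofia's issue.
Zofia's share ($290,000) is divided into 2 shares of $145,000: Vikram and Ione each take $145,000.

Lorcan: $290,000; Ruthie: $290,000; Oona: $290,000; Vikram: $145,000; Ione: $145,000; Eamon: $290,000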